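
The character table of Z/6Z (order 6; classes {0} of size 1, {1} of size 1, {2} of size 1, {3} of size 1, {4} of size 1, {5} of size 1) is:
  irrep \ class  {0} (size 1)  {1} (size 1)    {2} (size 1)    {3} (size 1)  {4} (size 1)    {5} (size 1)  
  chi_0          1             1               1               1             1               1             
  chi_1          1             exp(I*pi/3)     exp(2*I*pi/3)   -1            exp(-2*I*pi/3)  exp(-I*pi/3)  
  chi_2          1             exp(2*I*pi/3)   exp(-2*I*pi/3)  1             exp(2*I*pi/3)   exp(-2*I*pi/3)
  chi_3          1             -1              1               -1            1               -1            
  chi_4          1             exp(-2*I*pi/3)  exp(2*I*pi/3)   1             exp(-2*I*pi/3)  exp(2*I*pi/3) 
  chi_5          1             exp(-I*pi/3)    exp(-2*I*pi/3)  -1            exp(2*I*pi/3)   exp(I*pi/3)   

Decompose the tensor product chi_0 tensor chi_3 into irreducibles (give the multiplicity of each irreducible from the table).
chi_0 tensor chi_3 = chi_3 (all other irreducibles have multiplicity 0).

Proof sketch: The character of a tensor product is the pointwise product (chi_0 * chi_3)(C) = chi_0(C) * chi_3(C):
  {0}: (1)*(1), {1}: (1)*(-1), {2}: (1)*(1), {3}: (1)*(-1), {4}: (1)*(1), {5}: (1)*(-1)
so (chi_0 * chi_3) takes values
  {0} -> 1, {1} -> -1, {2} -> 1, {3} -> -1, {4} -> 1, {5} -> -1.
Now take the inner product of this character with each irreducible chi from the table, <chi_0*chi_3, chi> = (1/6) sum_C |C| (chi_0*chi_3)(C) conj(chi(C)):
  <chi_0*chi_3, chi_0> = (1/6)[1*(1)*conj(1) + 1*(-1)*conj(1) + 1*(1)*conj(1) + 1*(-1)*conj(1) + 1*(1)*conj(1) + 1*(-1)*conj(1)]
      = (1/6)[(1) + (-1) + (1) + (-1) + (1) + (-1)] = 0/6 = 0
  <chi_0*chi_3, chi_1> = (1/6)[1*(1)*conj(1) + 1*(-1)*conj(exp(I*pi/3)) + 1*(1)*conj(exp(2*I*pi/3)) + 1*(-1)*conj(-1) + 1*(1)*conj(exp(-2*I*pi/3)) + 1*(-1)*conj(exp(-I*pi/3))]
      = (1/6)[(1) + (-exp(-I*pi/3)) + (exp(-2*I*pi/3)) + (1) + (exp(2*I*pi/3)) + (-exp(I*pi/3))] = 0/6 = 0
  <chi_0*chi_3, chi_2> = (1/6)[1*(1)*conj(1) + 1*(-1)*conj(exp(2*I*pi/3)) + 1*(1)*conj(exp(-2*I*pi/3)) + 1*(-1)*conj(1) + 1*(1)*conj(exp(2*I*pi/3)) + 1*(-1)*conj(exp(-2*I*pi/3))]
      = (1/6)[(1) + (-exp(-2*I*pi/3)) + (exp(2*I*pi/3)) + (-1) + (exp(-2*I*pi/3)) + (-exp(2*I*pi/3))] = 0/6 = 0
  <chi_0*chi_3, chi_3> = (1/6)[1*(1)*conj(1) + 1*(-1)*conj(-1) + 1*(1)*conj(1) + 1*(-1)*conj(-1) + 1*(1)*conj(1) + 1*(-1)*conj(-1)]
      = (1/6)[(1) + (1) + (1) + (1) + (1) + (1)] = 6/6 = 1
  <chi_0*chi_3, chi_4> = (1/6)[1*(1)*conj(1) + 1*(-1)*conj(exp(-2*I*pi/3)) + 1*(1)*conj(exp(2*I*pi/3)) + 1*(-1)*conj(1) + 1*(1)*conj(exp(-2*I*pi/3)) + 1*(-1)*conj(exp(2*I*pi/3))]
      = (1/6)[(1) + (-exp(2*I*pi/3)) + (exp(-2*I*pi/3)) + (-1) + (exp(2*I*pi/3)) + (-exp(-2*I*pi/3))] = 0/6 = 0
  <chi_0*chi_3, chi_5> = (1/6)[1*(1)*conj(1) + 1*(-1)*conj(exp(-I*pi/3)) + 1*(1)*conj(exp(-2*I*pi/3)) + 1*(-1)*conj(-1) + 1*(1)*conj(exp(2*I*pi/3)) + 1*(-1)*conj(exp(I*pi/3))]
      = (1/6)[(1) + (-exp(I*pi/3)) + (exp(2*I*pi/3)) + (1) + (exp(-2*I*pi/3)) + (-exp(-I*pi/3))] = 0/6 = 0
(Exp terms are combined using exp(i*s)*conj(exp(i*t)) = exp(i*(s-t)), and sums of them are collapsed using the identity that for every m > 1 the m distinct m-th roots of unity sum to 0, e.g. 1 + exp(2*I*pi/3) + exp(-2*I*pi/3) = 0.)
Hence the multiplicities are chi_3: 1. Dimension check: dim(chi_0)*dim(chi_3) = 1*1 = 1 and sum (mult * dim) = 1*1 = 1.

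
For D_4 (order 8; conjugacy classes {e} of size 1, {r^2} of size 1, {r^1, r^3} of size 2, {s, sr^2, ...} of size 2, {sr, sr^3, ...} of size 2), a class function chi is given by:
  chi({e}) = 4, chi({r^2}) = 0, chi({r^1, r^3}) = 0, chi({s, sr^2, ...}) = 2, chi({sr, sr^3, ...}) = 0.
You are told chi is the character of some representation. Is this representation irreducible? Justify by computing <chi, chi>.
Not irreducible (reducible): <chi, chi> = 3 > 1.

Explanation: <chi, chi> = (1/|G|) sum_C |C| * |chi(C)|^2 = (1/8)[1*|4|^2 + 1*|0|^2 + 2*|0|^2 + 2*|2|^2 + 2*|0|^2]
  = (1/8)[(16) + (0) + (0) + (8) + (0)] = 24/8 = 3.
A character is irreducible iff <chi, chi> = 1, so this representation is reducible.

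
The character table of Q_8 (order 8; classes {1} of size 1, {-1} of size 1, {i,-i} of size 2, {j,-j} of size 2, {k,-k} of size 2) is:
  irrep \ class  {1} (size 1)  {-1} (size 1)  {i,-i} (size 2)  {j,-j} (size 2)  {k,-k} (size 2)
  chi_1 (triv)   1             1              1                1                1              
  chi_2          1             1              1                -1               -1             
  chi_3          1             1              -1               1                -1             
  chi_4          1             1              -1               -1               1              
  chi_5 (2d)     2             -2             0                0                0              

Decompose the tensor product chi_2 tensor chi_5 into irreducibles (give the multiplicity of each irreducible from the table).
chi_2 tensor chi_5 = chi_5 (all other irreducibles have multiplicity 0).

Working: The character of a tensor product is the pointwise product (chi_2 * chi_5)(C) = chi_2(C) * chi_5(C):
  {1}: (1)*(2), {-1}: (1)*(-2), {i,-i}: (1)*(0), {j,-j}: (-1)*(0), {k,-k}: (-1)*(0)
so (chi_2 * chi_5) takes values
  {1} -> 2, {-1} -> -2, {i,-i} -> 0, {j,-j} -> 0, {k,-k} -> 0.
Now take the inner product of this character with each irreducible chi from the table, <chi_2*chi_5, chi> = (1/8) sum_C |C| (chi_2*chi_5)(C) conj(chi(C)):
  <chi_2*chi_5, chi_1> = (1/8)[1*(2)*conj(1) + 1*(-2)*conj(1) + 2*(0)*conj(1) + 2*(0)*conj(1) + 2*(0)*conj(1)]
      = (1/8)[(2) + (-2) + (0) + (0) + (0)] = 0/8 = 0
  <chi_2*chi_5, chi_2> = (1/8)[1*(2)*conj(1) + 1*(-2)*conj(1) + 2*(0)*conj(1) + 2*(0)*conj(-1) + 2*(0)*conj(-1)]
      = (1/8)[(2) + (-2) + (0) + (0) + (0)] = 0/8 = 0
  <chi_2*chi_5, chi_3> = (1/8)[1*(2)*conj(1) + 1*(-2)*conj(1) + 2*(0)*conj(-1) + 2*(0)*conj(1) + 2*(0)*conj(-1)]
      = (1/8)[(2) + (-2) + (0) + (0) + (0)] = 0/8 = 0
  <chi_2*chi_5, chi_4> = (1/8)[1*(2)*conj(1) + 1*(-2)*conj(1) + 2*(0)*conj(-1) + 2*(0)*conj(-1) + 2*(0)*conj(1)]
      = (1/8)[(2) + (-2) + (0) + (0) + (0)] = 0/8 = 0
  <chi_2*chi_5, chi_5> = (1/8)[1*(2)*conj(2) + 1*(-2)*conj(-2) + 2*(0)*conj(0) + 2*(0)*conj(0) + 2*(0)*conj(0)]
      = (1/8)[(4) + (4) + (0) + (0) + (0)] = 8/8 = 1
Hence the multiplicities are chi_5: 1. Dimension check: dim(chi_2)*dim(chi_5) = 1*2 = 2 and sum (mult * dim) = 1*2 = 2.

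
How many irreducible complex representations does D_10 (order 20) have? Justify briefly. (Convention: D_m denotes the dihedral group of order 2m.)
8

Reasoning: The number of irreducible complex representations of a finite group equals its number of conjugacy classes. D_10 has 8 conjugacy classes (n/2 + 3 for n even), so D_10 (order 20) has exactly 8 irreducible complex representations.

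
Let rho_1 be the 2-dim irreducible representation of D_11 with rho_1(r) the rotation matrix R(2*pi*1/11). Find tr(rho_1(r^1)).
chi_{rho_1}(r^1) = 2*cos(2*pi*1*1/11) = 2*cos(2*pi/11)

Reasoning: rho_1(r^1) is rotation by angle 2*pi*1*1/11, whose trace is 2*cos(2*pi*1*1/11) = 2*cos(2*pi/11).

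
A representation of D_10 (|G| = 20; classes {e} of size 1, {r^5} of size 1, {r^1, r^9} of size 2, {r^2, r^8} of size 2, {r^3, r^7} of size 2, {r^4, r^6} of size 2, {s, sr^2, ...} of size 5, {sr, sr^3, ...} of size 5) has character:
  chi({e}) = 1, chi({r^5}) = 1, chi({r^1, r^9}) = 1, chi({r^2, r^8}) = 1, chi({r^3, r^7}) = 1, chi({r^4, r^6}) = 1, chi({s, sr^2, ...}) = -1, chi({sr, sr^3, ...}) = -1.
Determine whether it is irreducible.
Irreducible: <chi, chi> = 1.

Argument: <chi, chi> = (1/|G|) sum_C |C| * |chi(C)|^2 = (1/20)[1*|1|^2 + 1*|1|^2 + 2*|1|^2 + 2*|1|^2 + 2*|1|^2 + 2*|1|^2 + 5*|-1|^2 + 5*|-1|^2]
  = (1/20)[(1) + (1) + (2) + (2) + (2) + (2) + (5) + (5)] = 20/20 = 1.
A character is irreducible iff <chi, chi> = 1, so this representation is irreducible.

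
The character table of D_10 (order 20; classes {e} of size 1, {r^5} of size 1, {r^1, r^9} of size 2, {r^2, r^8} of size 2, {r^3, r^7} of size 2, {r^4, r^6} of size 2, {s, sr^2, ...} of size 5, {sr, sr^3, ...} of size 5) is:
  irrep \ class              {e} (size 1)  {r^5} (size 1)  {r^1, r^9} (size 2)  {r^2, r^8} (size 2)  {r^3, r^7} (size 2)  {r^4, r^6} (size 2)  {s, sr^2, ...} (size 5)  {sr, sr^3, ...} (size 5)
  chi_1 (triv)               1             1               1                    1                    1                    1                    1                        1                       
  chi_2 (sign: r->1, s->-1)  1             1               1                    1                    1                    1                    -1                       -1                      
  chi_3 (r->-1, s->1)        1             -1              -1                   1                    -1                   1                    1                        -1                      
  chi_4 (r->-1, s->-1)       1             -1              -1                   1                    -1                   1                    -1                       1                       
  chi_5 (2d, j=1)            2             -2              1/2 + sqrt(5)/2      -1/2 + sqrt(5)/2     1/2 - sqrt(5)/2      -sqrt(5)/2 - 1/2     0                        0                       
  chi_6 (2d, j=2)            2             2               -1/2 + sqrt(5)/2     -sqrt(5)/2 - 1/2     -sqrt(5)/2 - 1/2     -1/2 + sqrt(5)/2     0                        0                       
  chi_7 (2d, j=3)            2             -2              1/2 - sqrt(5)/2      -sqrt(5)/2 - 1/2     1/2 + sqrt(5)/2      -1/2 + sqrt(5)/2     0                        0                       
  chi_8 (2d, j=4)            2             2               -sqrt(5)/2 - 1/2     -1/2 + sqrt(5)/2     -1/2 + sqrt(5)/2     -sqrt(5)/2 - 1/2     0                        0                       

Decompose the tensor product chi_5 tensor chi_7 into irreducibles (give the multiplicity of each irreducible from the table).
chi_5 tensor chi_7 = chi_6 + chi_8 (all other irreducibles have multiplicity 0).

Why: The character of a tensor product is the pointwise product (chi_5 * chi_7)(C) = chi_5(C) * chi_7(C):
  {e}: (2)*(2), {r^5}: (-2)*(-2), {r^1, r^9}: (1/2 + sqrt(5)/2)*(1/2 - sqrt(5)/2), {r^2, r^8}: (-1/2 + sqrt(5)/2)*(-sqrt(5)/2 - 1/2), {r^3, r^7}: (1/2 - sqrt(5)/2)*(1/2 + sqrt(5)/2), {r^4, r^6}: (-sqrt(5)/2 - 1/2)*(-1/2 + sqrt(5)/2), {s, sr^2, ...}: (0)*(0), {sr, sr^3, ...}: (0)*(0)
so (chi_5 * chi_7) takes values
  {e} -> 4, {r^5} -> 4, {r^1, r^9} -> -1, {r^2, r^8} -> -1, {r^3, r^7} -> -1, {r^4, r^6} -> -1, {s, sr^2, ...} -> 0, {sr, sr^3, ...} -> 0.
Now take the inner product of this character with each irreducible chi from the table, <chi_5*chi_7, chi> = (1/20) sum_C |C| (chi_5*chi_7)(C) conj(chi(C)):
  <chi_5*chi_7, chi_1> = (1/20)[1*(4)*conj(1) + 1*(4)*conj(1) + 2*(-1)*conj(1) + 2*(-1)*conj(1) + 2*(-1)*conj(1) + 2*(-1)*conj(1) + 5*(0)*conj(1) + 5*(0)*conj(1)]
      = (1/20)[(4) + (4) + (-2) + (-2) + (-2) + (-2) + (0) + (0)] = 0/20 = 0
  <chi_5*chi_7, chi_2> = (1/20)[1*(4)*conj(1) + 1*(4)*conj(1) + 2*(-1)*conj(1) + 2*(-1)*conj(1) + 2*(-1)*conj(1) + 2*(-1)*conj(1) + 5*(0)*conj(-1) + 5*(0)*conj(-1)]
      = (1/20)[(4) + (4) + (-2) + (-2) + (-2) + (-2) + (0) + (0)] = 0/20 = 0
  <chi_5*chi_7, chi_3> = (1/20)[1*(4)*conj(1) + 1*(4)*conj(-1) + 2*(-1)*conj(-1) + 2*(-1)*conj(1) + 2*(-1)*conj(-1) + 2*(-1)*conj(1) + 5*(0)*conj(1) + 5*(0)*conj(-1)]
      = (1/20)[(4) + (-4) + (2) + (-2) + (2) + (-2) + (0) + (0)] = 0/20 = 0
  <chi_5*chi_7, chi_4> = (1/20)[1*(4)*conj(1) + 1*(4)*conj(-1) + 2*(-1)*conj(-1) + 2*(-1)*conj(1) + 2*(-1)*conj(-1) + 2*(-1)*conj(1) + 5*(0)*conj(-1) + 5*(0)*conj(1)]
      = (1/20)[(4) + (-4) + (2) + (-2) + (2) + (-2) + (0) + (0)] = 0/20 = 0
  <chi_5*chi_7, chi_5> = (1/20)[1*(4)*conj(2) + 1*(4)*conj(-2) + 2*(-1)*conj(1/2 + sqrt(5)/2) + 2*(-1)*conj(-1/2 + sqrt(5)/2) + 2*(-1)*conj(1/2 - sqrt(5)/2) + 2*(-1)*conj(-sqrt(5)/2 - 1/2) + 5*(0)*conj(0) + 5*(0)*conj(0)]
      = (1/20)[(8) + (-8) + (-sqrt(5) - 1) + (1 - sqrt(5)) + (-1 + sqrt(5)) + (1 + sqrt(5)) + (0) + (0)] = 0/20 = 0
  <chi_5*chi_7, chi_6> = (1/20)[1*(4)*conj(2) + 1*(4)*conj(2) + 2*(-1)*conj(-1/2 + sqrt(5)/2) + 2*(-1)*conj(-sqrt(5)/2 - 1/2) + 2*(-1)*conj(-sqrt(5)/2 - 1/2) + 2*(-1)*conj(-1/2 + sqrt(5)/2) + 5*(0)*conj(0) + 5*(0)*conj(0)]
      = (1/20)[(8) + (8) + (1 - sqrt(5)) + (1 + sqrt(5)) + (1 + sqrt(5)) + (1 - sqrt(5)) + (0) + (0)] = 20/20 = 1
  <chi_5*chi_7, chi_7> = (1/20)[1*(4)*conj(2) + 1*(4)*conj(-2) + 2*(-1)*conj(1/2 - sqrt(5)/2) + 2*(-1)*conj(-sqrt(5)/2 - 1/2) + 2*(-1)*conj(1/2 + sqrt(5)/2) + 2*(-1)*conj(-1/2 + sqrt(5)/2) + 5*(0)*conj(0) + 5*(0)*conj(0)]
      = (1/20)[(8) + (-8) + (-1 + sqrt(5)) + (1 + sqrt(5)) + (-sqrt(5) - 1) + (1 - sqrt(5)) + (0) + (0)] = 0/20 = 0
  <chi_5*chi_7, chi_8> = (1/20)[1*(4)*conj(2) + 1*(4)*conj(2) + 2*(-1)*conj(-sqrt(5)/2 - 1/2) + 2*(-1)*conj(-1/2 + sqrt(5)/2) + 2*(-1)*conj(-1/2 + sqrt(5)/2) + 2*(-1)*conj(-sqrt(5)/2 - 1/2) + 5*(0)*conj(0) + 5*(0)*conj(0)]
      = (1/20)[(8) + (8) + (1 + sqrt(5)) + (1 - sqrt(5)) + (1 - sqrt(5)) + (1 + sqrt(5)) + (0) + (0)] = 20/20 = 1
Hence the multiplicities are chi_6: 1, chi_8: 1. Dimension check: dim(chi_5)*dim(chi_7) = 2*2 = 4 and sum (mult * dim) = 1*2 + 1*2 = 4.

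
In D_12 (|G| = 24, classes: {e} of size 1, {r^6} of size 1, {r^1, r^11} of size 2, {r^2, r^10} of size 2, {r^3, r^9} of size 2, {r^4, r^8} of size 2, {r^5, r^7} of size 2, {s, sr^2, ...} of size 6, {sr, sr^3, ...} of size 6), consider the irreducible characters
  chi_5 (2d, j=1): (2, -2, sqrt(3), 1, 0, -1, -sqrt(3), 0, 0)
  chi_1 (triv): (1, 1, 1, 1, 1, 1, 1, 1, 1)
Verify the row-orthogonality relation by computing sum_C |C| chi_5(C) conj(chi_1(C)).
Sum = 0; so <chi_5, chi_1> = 0 (distinct irreducibles are orthogonal).

Details: Compute term by term over conjugacy classes (|C| * chi_5(C) * conj(chi_1(C))):
  1*(2)*conj(1) + 1*(-2)*conj(1) + 2*(sqrt(3))*conj(1) + 2*(1)*conj(1) + 2*(0)*conj(1) + 2*(-1)*conj(1) + 2*(-sqrt(3))*conj(1) + 6*(0)*conj(1) + 6*(0)*conj(1)
  = (2) + (-2) + (2*sqrt(3)) + (2) + (0) + (-2) + (-2*sqrt(3)) + (0) + (0)
  = 0.
Dividing by |G| = 24 gives 0/24 = 0, matching the row-orthogonality relation <chi_5, chi_1> = [chi_5 = chi_1].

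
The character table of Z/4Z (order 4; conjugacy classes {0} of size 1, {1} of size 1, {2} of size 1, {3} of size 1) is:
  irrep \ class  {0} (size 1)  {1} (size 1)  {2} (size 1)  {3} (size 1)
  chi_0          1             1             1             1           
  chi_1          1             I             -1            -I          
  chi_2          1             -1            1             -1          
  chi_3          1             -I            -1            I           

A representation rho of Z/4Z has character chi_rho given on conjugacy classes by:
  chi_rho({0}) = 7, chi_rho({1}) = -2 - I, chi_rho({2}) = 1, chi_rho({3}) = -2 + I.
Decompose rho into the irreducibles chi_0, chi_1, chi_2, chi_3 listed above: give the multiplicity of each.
Multiplicities: chi_0: 1, chi_1: 1, chi_2: 3, chi_3: 2.

Reasoning: Use <chi_rho, chi> = (1/|G|) sum_C |C| * chi_rho(C) * conj(chi(C)) with |G| = 4 for each irreducible chi in the table:
  <chi_rho, chi_0> = (1/4)[1*(7)*conj(1) + 1*(-2 - I)*conj(1) + 1*(1)*conj(1) + 1*(-2 + I)*conj(1)]
      = (1/4)[(7) + (-2 - I) + (1) + (-2 + I)] = 4/4 = 1
  <chi_rho, chi_1> = (1/4)[1*(7)*conj(1) + 1*(-2 - I)*conj(I) + 1*(1)*conj(-1) + 1*(-2 + I)*conj(-I)]
      = (1/4)[(7) + (-1 + 2*I) + (-1) + (-1 - 2*I)] = 4/4 = 1
  <chi_rho, chi_2> = (1/4)[1*(7)*conj(1) + 1*(-2 - I)*conj(-1) + 1*(1)*conj(1) + 1*(-2 + I)*conj(-1)]
      = (1/4)[(7) + (2 + I) + (1) + (2 - I)] = 12/4 = 3
  <chi_rho, chi_3> = (1/4)[1*(7)*conj(1) + 1*(-2 - I)*conj(-I) + 1*(1)*conj(-1) + 1*(-2 + I)*conj(I)]
      = (1/4)[(7) + (1 - 2*I) + (-1) + (1 + 2*I)] = 8/4 = 2
(Exp terms are combined using exp(i*s)*conj(exp(i*t)) = exp(i*(s-t)), and sums of them are collapsed using the identity that for every m > 1 the m distinct m-th roots of unity sum to 0, e.g. 1 + exp(2*I*pi/3) + exp(-2*I*pi/3) = 0.)
Dimension check: dim(rho) = sum (mult * dim) = 1*1 + 1*1 + 3*1 + 2*1 = 7 = chi_rho(e) = 7.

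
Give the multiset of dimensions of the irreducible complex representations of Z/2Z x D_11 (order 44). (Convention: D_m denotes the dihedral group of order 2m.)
Dimensions: 1, 1, 1, 1, 2, 2, 2, 2, 2, 2, 2, 2, 2, 2

Justification: There are 14 irreducibles (= number of conjugacy classes). Their dimensions d_i satisfy sum d_i^2 = |G| = 44: 1 + 1 + 1 + 1 + 4 + 4 + 4 + 4 + 4 + 4 + 4 + 4 + 4 + 4 = 44. (For the product with Z/2Z: each of the 2 1-dim characters of Z/2Z tensors with each irrep of D_11, giving 2 copies of each D_11-dimension.)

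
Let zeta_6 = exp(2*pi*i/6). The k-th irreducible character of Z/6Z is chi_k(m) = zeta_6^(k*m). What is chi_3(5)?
chi_3(5) = zeta_6^15 = -1

Derivation: chi_3(5) = zeta_6^(3*5) = zeta_6^15. Since zeta_6^6 = 1, this equals zeta_6^3 = exp(2*pi*i*3/6) = -1.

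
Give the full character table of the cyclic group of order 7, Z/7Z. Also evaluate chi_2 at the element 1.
Character table of Z/7Z (irreps indexed chi_0,...,chi_6 with chi_k(m) = zeta_7^(k*m), zeta_7 = exp(2*pi*i/7)):
  irrep \ class  {0} (size 1)  {1} (size 1)    {2} (size 1)    {3} (size 1)    {4} (size 1)    {5} (size 1)    {6} (size 1)  
  chi_0          1             1               1               1               1               1               1             
  chi_1          1             exp(2*I*pi/7)   exp(4*I*pi/7)   exp(6*I*pi/7)   exp(-6*I*pi/7)  exp(-4*I*pi/7)  exp(-2*I*pi/7)
  chi_2          1             exp(4*I*pi/7)   exp(-6*I*pi/7)  exp(-2*I*pi/7)  exp(2*I*pi/7)   exp(6*I*pi/7)   exp(-4*I*pi/7)
  chi_3          1             exp(6*I*pi/7)   exp(-2*I*pi/7)  exp(4*I*pi/7)   exp(-4*I*pi/7)  exp(2*I*pi/7)   exp(-6*I*pi/7)
  chi_4          1             exp(-6*I*pi/7)  exp(2*I*pi/7)   exp(-4*I*pi/7)  exp(4*I*pi/7)   exp(-2*I*pi/7)  exp(6*I*pi/7) 
  chi_5          1             exp(-4*I*pi/7)  exp(6*I*pi/7)   exp(2*I*pi/7)   exp(-2*I*pi/7)  exp(-6*I*pi/7)  exp(4*I*pi/7) 
  chi_6          1             exp(-2*I*pi/7)  exp(-4*I*pi/7)  exp(-6*I*pi/7)  exp(6*I*pi/7)   exp(4*I*pi/7)   exp(2*I*pi/7) 

Spot check: chi_2(1) = zeta_7^(2*1) = zeta_7^2 = exp(4*I*pi/7).

Argument: Z/7Z is abelian, so all 7 irreducible complex representations are 1-dimensional. They are given by chi_k(m) = zeta_7^(k*m) for k = 0,...,6. Row orthogonality: sum_m chi_k(m) conj(chi_l(m)) = 7 * [k = l].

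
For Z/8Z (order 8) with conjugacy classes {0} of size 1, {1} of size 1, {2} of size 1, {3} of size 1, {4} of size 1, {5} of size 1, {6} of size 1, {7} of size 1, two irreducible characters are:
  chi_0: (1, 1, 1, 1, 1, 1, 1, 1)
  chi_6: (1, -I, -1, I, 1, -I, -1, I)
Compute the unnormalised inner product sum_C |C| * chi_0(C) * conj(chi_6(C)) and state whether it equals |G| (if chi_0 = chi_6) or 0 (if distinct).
Sum = 0; so <chi_0, chi_6> = 0 (distinct irreducibles are orthogonal).

Reasoning: Compute term by term over conjugacy classes (|C| * chi_0(C) * conj(chi_6(C))):
  1*(1)*conj(1) + 1*(1)*conj(-I) + 1*(1)*conj(-1) + 1*(1)*conj(I) + 1*(1)*conj(1) + 1*(1)*conj(-I) + 1*(1)*conj(-1) + 1*(1)*conj(I)
  = (1) + (I) + (-1) + (-I) + (1) + (I) + (-1) + (-I)
  = 0.
(Exp terms are combined using exp(i*s)*conj(exp(i*t)) = exp(i*(s-t)), and sums of them are collapsed using the identity that for every m > 1 the m distinct m-th roots of unity sum to 0, e.g. 1 + exp(2*I*pi/3) + exp(-2*I*pi/3) = 0.)
Dividing by |G| = 8 gives 0/8 = 0, matching the row-orthogonality relation <chi_0, chi_6> = [chi_0 = chi_6].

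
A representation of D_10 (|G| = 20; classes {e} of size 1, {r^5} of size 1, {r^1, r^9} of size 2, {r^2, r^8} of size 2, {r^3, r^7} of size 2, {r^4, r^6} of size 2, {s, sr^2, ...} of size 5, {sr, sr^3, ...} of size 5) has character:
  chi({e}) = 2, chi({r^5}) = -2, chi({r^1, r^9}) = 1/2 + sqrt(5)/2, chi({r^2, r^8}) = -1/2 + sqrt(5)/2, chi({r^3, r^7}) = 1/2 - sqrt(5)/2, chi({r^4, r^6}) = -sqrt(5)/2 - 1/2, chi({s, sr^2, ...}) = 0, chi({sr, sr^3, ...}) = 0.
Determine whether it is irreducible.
Irreducible: <chi, chi> = 1.

<chi, chi> = (1/|G|) sum_C |C| * |chi(C)|^2 = (1/20)[1*|2|^2 + 1*|-2|^2 + 2*|1/2 + sqrt(5)/2|^2 + 2*|-1/2 + sqrt(5)/2|^2 + 2*|1/2 - sqrt(5)/2|^2 + 2*|-sqrt(5)/2 - 1/2|^2 + 5*|0|^2 + 5*|0|^2]
  = (1/20)[(4) + (4) + (sqrt(5) + 3) + (3 - sqrt(5)) + (3 - sqrt(5)) + (sqrt(5) + 3) + (0) + (0)] = 20/20 = 1.
A character is irreducible iff <chi, chi> = 1, so this representation is irreducible.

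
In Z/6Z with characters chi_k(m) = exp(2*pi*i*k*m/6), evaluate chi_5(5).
chi_5(5) = zeta_6^25 = exp(I*pi/3)

Justification: chi_5(5) = zeta_6^(5*5) = zeta_6^25. Since zeta_6^6 = 1, this equals zeta_6^1 = exp(2*pi*i*1/6) = exp(I*pi/3).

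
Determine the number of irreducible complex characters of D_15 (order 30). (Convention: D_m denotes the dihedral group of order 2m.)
9

Reasoning: The number of irreducible complex representations of a finite group equals its number of conjugacy classes. D_15 has 9 conjugacy classes ((n+3)/2 for n odd), so D_15 (order 30) has exactly 9 irreducible complex representations.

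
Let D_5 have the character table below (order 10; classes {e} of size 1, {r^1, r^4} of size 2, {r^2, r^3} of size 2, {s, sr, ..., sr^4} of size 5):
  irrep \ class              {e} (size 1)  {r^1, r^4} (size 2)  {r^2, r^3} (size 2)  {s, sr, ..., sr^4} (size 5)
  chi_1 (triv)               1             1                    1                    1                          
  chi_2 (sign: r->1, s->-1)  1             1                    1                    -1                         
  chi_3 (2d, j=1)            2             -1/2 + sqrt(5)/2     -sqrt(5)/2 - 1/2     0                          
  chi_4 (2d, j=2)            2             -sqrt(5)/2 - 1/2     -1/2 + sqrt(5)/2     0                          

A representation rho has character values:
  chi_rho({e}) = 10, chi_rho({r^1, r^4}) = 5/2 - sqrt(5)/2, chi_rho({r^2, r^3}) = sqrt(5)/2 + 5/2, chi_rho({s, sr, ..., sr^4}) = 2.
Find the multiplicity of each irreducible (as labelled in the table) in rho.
Multiplicities: chi_1: 3, chi_2: 1, chi_3: 1, chi_4: 2.

Proof sketch: Use <chi_rho, chi> = (1/|G|) sum_C |C| * chi_rho(C) * conj(chi(C)) with |G| = 10 for each irreducible chi in the table:
  <chi_rho, chi_1> = (1/10)[1*(10)*conj(1) + 2*(5/2 - sqrt(5)/2)*conj(1) + 2*(sqrt(5)/2 + 5/2)*conj(1) + 5*(2)*conj(1)]
      = (1/10)[(10) + (5 - sqrt(5)) + (sqrt(5) + 5) + (10)] = 30/10 = 3
  <chi_rho, chi_2> = (1/10)[1*(10)*conj(1) + 2*(5/2 - sqrt(5)/2)*conj(1) + 2*(sqrt(5)/2 + 5/2)*conj(1) + 5*(2)*conj(-1)]
      = (1/10)[(10) + (5 - sqrt(5)) + (sqrt(5) + 5) + (-10)] = 10/10 = 1
  <chi_rho, chi_3> = (1/10)[1*(10)*conj(2) + 2*(5/2 - sqrt(5)/2)*conj(-1/2 + sqrt(5)/2) + 2*(sqrt(5)/2 + 5/2)*conj(-sqrt(5)/2 - 1/2) + 5*(2)*conj(0)]
      = (1/10)[(20) + (-5 + 3*sqrt(5)) + (-3*sqrt(5) - 5) + (0)] = 10/10 = 1
  <chi_rho, chi_4> = (1/10)[1*(10)*conj(2) + 2*(5/2 - sqrt(5)/2)*conj(-sqrt(5)/2 - 1/2) + 2*(sqrt(5)/2 + 5/2)*conj(-1/2 + sqrt(5)/2) + 5*(2)*conj(0)]
      = (1/10)[(20) + (-2*sqrt(5)) + (2*sqrt(5)) + (0)] = 20/10 = 2
Dimension check: dim(rho) = sum (mult * dim) = 3*1 + 1*1 + 1*2 + 2*2 = 10 = chi_rho(e) = 10.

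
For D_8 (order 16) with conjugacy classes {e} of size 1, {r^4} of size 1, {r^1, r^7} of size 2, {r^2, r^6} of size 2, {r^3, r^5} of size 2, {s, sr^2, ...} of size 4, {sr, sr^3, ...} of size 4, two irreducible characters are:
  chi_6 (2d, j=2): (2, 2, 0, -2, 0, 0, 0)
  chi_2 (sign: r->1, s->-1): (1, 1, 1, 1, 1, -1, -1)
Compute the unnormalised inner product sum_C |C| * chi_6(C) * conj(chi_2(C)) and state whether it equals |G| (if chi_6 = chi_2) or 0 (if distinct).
Sum = 0; so <chi_6, chi_2> = 0 (distinct irreducibles are orthogonal).

Working: Compute term by term over conjugacy classes (|C| * chi_6(C) * conj(chi_2(C))):
  1*(2)*conj(1) + 1*(2)*conj(1) + 2*(0)*conj(1) + 2*(-2)*conj(1) + 2*(0)*conj(1) + 4*(0)*conj(-1) + 4*(0)*conj(-1)
  = (2) + (2) + (0) + (-4) + (0) + (0) + (0)
  = 0.
Dividing by |G| = 16 gives 0/16 = 0, matching the row-orthogonality relation <chi_6, chi_2> = [chi_6 = chi_2].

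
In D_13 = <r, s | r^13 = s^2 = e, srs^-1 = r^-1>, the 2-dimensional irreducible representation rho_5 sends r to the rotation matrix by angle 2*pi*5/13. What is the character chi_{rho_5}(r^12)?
chi_{rho_5}(r^12) = 2*cos(2*pi*5*12/13) = -2*cos(3*pi/13)

Why: rho_5(r^12) is rotation by angle 2*pi*5*12/13, whose trace is 2*cos(2*pi*5*12/13) = -2*cos(3*pi/13).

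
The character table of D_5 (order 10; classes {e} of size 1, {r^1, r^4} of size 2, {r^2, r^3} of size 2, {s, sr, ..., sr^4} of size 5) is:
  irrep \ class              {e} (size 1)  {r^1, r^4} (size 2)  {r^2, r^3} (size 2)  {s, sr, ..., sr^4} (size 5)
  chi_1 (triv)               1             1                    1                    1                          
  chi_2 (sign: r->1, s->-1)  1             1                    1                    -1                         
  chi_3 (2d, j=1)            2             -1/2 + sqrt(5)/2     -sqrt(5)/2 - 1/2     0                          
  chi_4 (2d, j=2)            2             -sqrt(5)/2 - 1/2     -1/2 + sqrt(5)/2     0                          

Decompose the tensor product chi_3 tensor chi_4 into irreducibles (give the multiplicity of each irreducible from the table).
chi_3 tensor chi_4 = chi_3 + chi_4 (all other irreducibles have multiplicity 0).

Derivation: The character of a tensor product is the pointwise product (chi_3 * chi_4)(C) = chi_3(C) * chi_4(C):
  {e}: (2)*(2), {r^1, r^4}: (-1/2 + sqrt(5)/2)*(-sqrt(5)/2 - 1/2), {r^2, r^3}: (-sqrt(5)/2 - 1/2)*(-1/2 + sqrt(5)/2), {s, sr, ..., sr^4}: (0)*(0)
so (chi_3 * chi_4) takes values
  {e} -> 4, {r^1, r^4} -> -1, {r^2, r^3} -> -1, {s, sr, ..., sr^4} -> 0.
Now take the inner product of this character with each irreducible chi from the table, <chi_3*chi_4, chi> = (1/10) sum_C |C| (chi_3*chi_4)(C) conj(chi(C)):
  <chi_3*chi_4, chi_1> = (1/10)[1*(4)*conj(1) + 2*(-1)*conj(1) + 2*(-1)*conj(1) + 5*(0)*conj(1)]
      = (1/10)[(4) + (-2) + (-2) + (0)] = 0/10 = 0
  <chi_3*chi_4, chi_2> = (1/10)[1*(4)*conj(1) + 2*(-1)*conj(1) + 2*(-1)*conj(1) + 5*(0)*conj(-1)]
      = (1/10)[(4) + (-2) + (-2) + (0)] = 0/10 = 0
  <chi_3*chi_4, chi_3> = (1/10)[1*(4)*conj(2) + 2*(-1)*conj(-1/2 + sqrt(5)/2) + 2*(-1)*conj(-sqrt(5)/2 - 1/2) + 5*(0)*conj(0)]
      = (1/10)[(8) + (1 - sqrt(5)) + (1 + sqrt(5)) + (0)] = 10/10 = 1
  <chi_3*chi_4, chi_4> = (1/10)[1*(4)*conj(2) + 2*(-1)*conj(-sqrt(5)/2 - 1/2) + 2*(-1)*conj(-1/2 + sqrt(5)/2) + 5*(0)*conj(0)]
      = (1/10)[(8) + (1 + sqrt(5)) + (1 - sqrt(5)) + (0)] = 10/10 = 1
Hence the multiplicities are chi_3: 1, chi_4: 1. Dimension check: dim(chi_3)*dim(chi_4) = 2*2 = 4 and sum (mult * dim) = 1*2 + 1*2 = 4.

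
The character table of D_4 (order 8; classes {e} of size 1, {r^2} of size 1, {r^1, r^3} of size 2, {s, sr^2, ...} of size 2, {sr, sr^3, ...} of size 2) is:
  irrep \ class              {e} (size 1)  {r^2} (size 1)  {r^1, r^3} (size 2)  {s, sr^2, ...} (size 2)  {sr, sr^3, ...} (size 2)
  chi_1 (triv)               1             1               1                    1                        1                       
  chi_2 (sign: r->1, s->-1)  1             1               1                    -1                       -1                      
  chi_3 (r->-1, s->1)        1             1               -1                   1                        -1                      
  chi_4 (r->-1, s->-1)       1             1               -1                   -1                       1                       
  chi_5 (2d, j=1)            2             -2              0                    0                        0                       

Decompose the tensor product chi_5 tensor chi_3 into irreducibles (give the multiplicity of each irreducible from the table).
chi_5 tensor chi_3 = chi_5 (all other irreducibles have multiplicity 0).

Working: The character of a tensor product is the pointwise product (chi_5 * chi_3)(C) = chi_5(C) * chi_3(C):
  {e}: (2)*(1), {r^2}: (-2)*(1), {r^1, r^3}: (0)*(-1), {s, sr^2, ...}: (0)*(1), {sr, sr^3, ...}: (0)*(-1)
so (chi_5 * chi_3) takes values
  {e} -> 2, {r^2} -> -2, {r^1, r^3} -> 0, {s, sr^2, ...} -> 0, {sr, sr^3, ...} -> 0.
Now take the inner product of this character with each irreducible chi from the table, <chi_5*chi_3, chi> = (1/8) sum_C |C| (chi_5*chi_3)(C) conj(chi(C)):
  <chi_5*chi_3, chi_1> = (1/8)[1*(2)*conj(1) + 1*(-2)*conj(1) + 2*(0)*conj(1) + 2*(0)*conj(1) + 2*(0)*conj(1)]
      = (1/8)[(2) + (-2) + (0) + (0) + (0)] = 0/8 = 0
  <chi_5*chi_3, chi_2> = (1/8)[1*(2)*conj(1) + 1*(-2)*conj(1) + 2*(0)*conj(1) + 2*(0)*conj(-1) + 2*(0)*conj(-1)]
      = (1/8)[(2) + (-2) + (0) + (0) + (0)] = 0/8 = 0
  <chi_5*chi_3, chi_3> = (1/8)[1*(2)*conj(1) + 1*(-2)*conj(1) + 2*(0)*conj(-1) + 2*(0)*conj(1) + 2*(0)*conj(-1)]
      = (1/8)[(2) + (-2) + (0) + (0) + (0)] = 0/8 = 0
  <chi_5*chi_3, chi_4> = (1/8)[1*(2)*conj(1) + 1*(-2)*conj(1) + 2*(0)*conj(-1) + 2*(0)*conj(-1) + 2*(0)*conj(1)]
      = (1/8)[(2) + (-2) + (0) + (0) + (0)] = 0/8 = 0
  <chi_5*chi_3, chi_5> = (1/8)[1*(2)*conj(2) + 1*(-2)*conj(-2) + 2*(0)*conj(0) + 2*(0)*conj(0) + 2*(0)*conj(0)]
      = (1/8)[(4) + (4) + (0) + (0) + (0)] = 8/8 = 1
Hence the multiplicities are chi_5: 1. Dimension check: dim(chi_5)*dim(chi_3) = 2*1 = 2 and sum (mult * dim) = 1*2 = 2.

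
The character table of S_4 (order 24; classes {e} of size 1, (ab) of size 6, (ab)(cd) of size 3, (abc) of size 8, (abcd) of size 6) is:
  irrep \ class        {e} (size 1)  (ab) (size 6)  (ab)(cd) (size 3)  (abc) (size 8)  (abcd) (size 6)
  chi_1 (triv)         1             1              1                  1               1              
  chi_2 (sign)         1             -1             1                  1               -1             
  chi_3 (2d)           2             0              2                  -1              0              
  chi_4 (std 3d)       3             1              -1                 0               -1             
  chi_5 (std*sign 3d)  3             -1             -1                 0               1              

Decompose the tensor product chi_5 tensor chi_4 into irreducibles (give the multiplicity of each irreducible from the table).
chi_5 tensor chi_4 = chi_2 + chi_3 + chi_4 + chi_5 (all other irreducibles have multiplicity 0).

Details: The character of a tensor product is the pointwise product (chi_5 * chi_4)(C) = chi_5(C) * chi_4(C):
  {e}: (3)*(3), (ab): (-1)*(1), (ab)(cd): (-1)*(-1), (abc): (0)*(0), (abcd): (1)*(-1)
so (chi_5 * chi_4) takes values
  {e} -> 9, (ab) -> -1, (ab)(cd) -> 1, (abc) -> 0, (abcd) -> -1.
Now take the inner product of this character with each irreducible chi from the table, <chi_5*chi_4, chi> = (1/24) sum_C |C| (chi_5*chi_4)(C) conj(chi(C)):
  <chi_5*chi_4, chi_1> = (1/24)[1*(9)*conj(1) + 6*(-1)*conj(1) + 3*(1)*conj(1) + 8*(0)*conj(1) + 6*(-1)*conj(1)]
      = (1/24)[(9) + (-6) + (3) + (0) + (-6)] = 0/24 = 0
  <chi_5*chi_4, chi_2> = (1/24)[1*(9)*conj(1) + 6*(-1)*conj(-1) + 3*(1)*conj(1) + 8*(0)*conj(1) + 6*(-1)*conj(-1)]
      = (1/24)[(9) + (6) + (3) + (0) + (6)] = 24/24 = 1
  <chi_5*chi_4, chi_3> = (1/24)[1*(9)*conj(2) + 6*(-1)*conj(0) + 3*(1)*conj(2) + 8*(0)*conj(-1) + 6*(-1)*conj(0)]
      = (1/24)[(18) + (0) + (6) + (0) + (0)] = 24/24 = 1
  <chi_5*chi_4, chi_4> = (1/24)[1*(9)*conj(3) + 6*(-1)*conj(1) + 3*(1)*conj(-1) + 8*(0)*conj(0) + 6*(-1)*conj(-1)]
      = (1/24)[(27) + (-6) + (-3) + (0) + (6)] = 24/24 = 1
  <chi_5*chi_4, chi_5> = (1/24)[1*(9)*conj(3) + 6*(-1)*conj(-1) + 3*(1)*conj(-1) + 8*(0)*conj(0) + 6*(-1)*conj(1)]
      = (1/24)[(27) + (6) + (-3) + (0) + (-6)] = 24/24 = 1
Hence the multiplicities are chi_2: 1, chi_3: 1, chi_4: 1, chi_5: 1. Dimension check: dim(chi_5)*dim(chi_4) = 3*3 = 9 and sum (mult * dim) = 1*1 + 1*2 + 1*3 + 1*3 = 9.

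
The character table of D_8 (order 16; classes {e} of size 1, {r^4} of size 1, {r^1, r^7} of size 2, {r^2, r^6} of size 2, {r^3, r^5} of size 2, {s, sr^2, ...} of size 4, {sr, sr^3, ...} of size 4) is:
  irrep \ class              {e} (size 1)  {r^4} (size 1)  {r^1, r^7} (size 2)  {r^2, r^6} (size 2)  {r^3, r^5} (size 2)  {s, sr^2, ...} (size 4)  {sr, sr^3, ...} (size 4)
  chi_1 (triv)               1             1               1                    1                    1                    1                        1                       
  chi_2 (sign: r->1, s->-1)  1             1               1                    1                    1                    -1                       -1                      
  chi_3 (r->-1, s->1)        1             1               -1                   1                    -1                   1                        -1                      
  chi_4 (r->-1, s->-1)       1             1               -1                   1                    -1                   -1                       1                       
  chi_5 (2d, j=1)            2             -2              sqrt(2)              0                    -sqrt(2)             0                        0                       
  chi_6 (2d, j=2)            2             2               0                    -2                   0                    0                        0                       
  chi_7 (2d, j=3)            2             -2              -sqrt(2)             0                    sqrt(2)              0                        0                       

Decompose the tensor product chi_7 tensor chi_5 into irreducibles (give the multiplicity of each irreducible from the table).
chi_7 tensor chi_5 = chi_3 + chi_4 + chi_6 (all other irreducibles have multiplicity 0).

The character of a tensor product is the pointwise product (chi_7 * chi_5)(C) = chi_7(C) * chi_5(C):
  {e}: (2)*(2), {r^4}: (-2)*(-2), {r^1, r^7}: (-sqrt(2))*(sqrt(2)), {r^2, r^6}: (0)*(0), {r^3, r^5}: (sqrt(2))*(-sqrt(2)), {s, sr^2, ...}: (0)*(0), {sr, sr^3, ...}: (0)*(0)
so (chi_7 * chi_5) takes values
  {e} -> 4, {r^4} -> 4, {r^1, r^7} -> -2, {r^2, r^6} -> 0, {r^3, r^5} -> -2, {s, sr^2, ...} -> 0, {sr, sr^3, ...} -> 0.
Now take the inner product of this character with each irreducible chi from the table, <chi_7*chi_5, chi> = (1/16) sum_C |C| (chi_7*chi_5)(C) conj(chi(C)):
  <chi_7*chi_5, chi_1> = (1/16)[1*(4)*conj(1) + 1*(4)*conj(1) + 2*(-2)*conj(1) + 2*(0)*conj(1) + 2*(-2)*conj(1) + 4*(0)*conj(1) + 4*(0)*conj(1)]
      = (1/16)[(4) + (4) + (-4) + (0) + (-4) + (0) + (0)] = 0/16 = 0
  <chi_7*chi_5, chi_2> = (1/16)[1*(4)*conj(1) + 1*(4)*conj(1) + 2*(-2)*conj(1) + 2*(0)*conj(1) + 2*(-2)*conj(1) + 4*(0)*conj(-1) + 4*(0)*conj(-1)]
      = (1/16)[(4) + (4) + (-4) + (0) + (-4) + (0) + (0)] = 0/16 = 0
  <chi_7*chi_5, chi_3> = (1/16)[1*(4)*conj(1) + 1*(4)*conj(1) + 2*(-2)*conj(-1) + 2*(0)*conj(1) + 2*(-2)*conj(-1) + 4*(0)*conj(1) + 4*(0)*conj(-1)]
      = (1/16)[(4) + (4) + (4) + (0) + (4) + (0) + (0)] = 16/16 = 1
  <chi_7*chi_5, chi_4> = (1/16)[1*(4)*conj(1) + 1*(4)*conj(1) + 2*(-2)*conj(-1) + 2*(0)*conj(1) + 2*(-2)*conj(-1) + 4*(0)*conj(-1) + 4*(0)*conj(1)]
      = (1/16)[(4) + (4) + (4) + (0) + (4) + (0) + (0)] = 16/16 = 1
  <chi_7*chi_5, chi_5> = (1/16)[1*(4)*conj(2) + 1*(4)*conj(-2) + 2*(-2)*conj(sqrt(2)) + 2*(0)*conj(0) + 2*(-2)*conj(-sqrt(2)) + 4*(0)*conj(0) + 4*(0)*conj(0)]
      = (1/16)[(8) + (-8) + (-4*sqrt(2)) + (0) + (4*sqrt(2)) + (0) + (0)] = 0/16 = 0
  <chi_7*chi_5, chi_6> = (1/16)[1*(4)*conj(2) + 1*(4)*conj(2) + 2*(-2)*conj(0) + 2*(0)*conj(-2) + 2*(-2)*conj(0) + 4*(0)*conj(0) + 4*(0)*conj(0)]
      = (1/16)[(8) + (8) + (0) + (0) + (0) + (0) + (0)] = 16/16 = 1
  <chi_7*chi_5, chi_7> = (1/16)[1*(4)*conj(2) + 1*(4)*conj(-2) + 2*(-2)*conj(-sqrt(2)) + 2*(0)*conj(0) + 2*(-2)*conj(sqrt(2)) + 4*(0)*conj(0) + 4*(0)*conj(0)]
      = (1/16)[(8) + (-8) + (4*sqrt(2)) + (0) + (-4*sqrt(2)) + (0) + (0)] = 0/16 = 0
Hence the multiplicities are chi_3: 1, chi_4: 1, chi_6: 1. Dimension check: dim(chi_7)*dim(chi_5) = 2*2 = 4 and sum (mult * dim) = 1*1 + 1*1 + 1*2 = 4.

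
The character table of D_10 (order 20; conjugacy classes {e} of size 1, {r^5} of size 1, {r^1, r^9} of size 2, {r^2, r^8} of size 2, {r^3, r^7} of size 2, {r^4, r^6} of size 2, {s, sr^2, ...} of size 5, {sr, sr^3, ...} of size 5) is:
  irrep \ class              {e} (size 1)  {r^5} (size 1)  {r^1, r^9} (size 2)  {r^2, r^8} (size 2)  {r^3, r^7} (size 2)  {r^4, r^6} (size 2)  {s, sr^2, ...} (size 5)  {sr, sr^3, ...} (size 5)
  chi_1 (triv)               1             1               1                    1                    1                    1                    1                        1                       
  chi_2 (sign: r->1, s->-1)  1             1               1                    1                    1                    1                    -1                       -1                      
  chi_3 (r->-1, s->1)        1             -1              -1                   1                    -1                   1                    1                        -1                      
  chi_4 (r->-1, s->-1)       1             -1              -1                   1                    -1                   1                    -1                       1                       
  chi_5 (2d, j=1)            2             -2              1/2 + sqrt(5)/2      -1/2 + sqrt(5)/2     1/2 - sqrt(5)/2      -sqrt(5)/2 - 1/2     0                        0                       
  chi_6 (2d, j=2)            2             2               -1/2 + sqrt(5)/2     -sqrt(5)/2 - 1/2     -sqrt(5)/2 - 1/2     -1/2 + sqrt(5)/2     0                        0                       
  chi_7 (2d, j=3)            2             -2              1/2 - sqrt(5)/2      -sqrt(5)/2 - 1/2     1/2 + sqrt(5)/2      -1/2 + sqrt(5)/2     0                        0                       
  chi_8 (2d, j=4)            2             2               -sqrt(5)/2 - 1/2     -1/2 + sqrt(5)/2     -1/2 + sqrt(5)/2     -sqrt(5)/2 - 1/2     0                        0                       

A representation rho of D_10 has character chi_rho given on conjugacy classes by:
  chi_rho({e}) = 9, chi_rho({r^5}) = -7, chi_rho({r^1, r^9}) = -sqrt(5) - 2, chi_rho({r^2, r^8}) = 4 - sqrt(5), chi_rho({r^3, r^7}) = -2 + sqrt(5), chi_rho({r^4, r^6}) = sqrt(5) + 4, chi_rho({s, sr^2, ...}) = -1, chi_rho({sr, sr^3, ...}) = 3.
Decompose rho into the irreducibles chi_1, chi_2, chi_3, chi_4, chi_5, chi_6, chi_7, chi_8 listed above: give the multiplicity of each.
Multiplicities: chi_1: 1, chi_2: 0, chi_3: 1, chi_4: 3, chi_5: 0, chi_6: 0, chi_7: 2, chi_8: 0.

Reasoning: Use <chi_rho, chi> = (1/|G|) sum_C |C| * chi_rho(C) * conj(chi(C)) with |G| = 20 for each irreducible chi in the table:
  <chi_rho, chi_1> = (1/20)[1*(9)*conj(1) + 1*(-7)*conj(1) + 2*(-sqrt(5) - 2)*conj(1) + 2*(4 - sqrt(5))*conj(1) + 2*(-2 + sqrt(5))*conj(1) + 2*(sqrt(5) + 4)*conj(1) + 5*(-1)*conj(1) + 5*(3)*conj(1)]
      = (1/20)[(9) + (-7) + (-2*sqrt(5) - 4) + (8 - 2*sqrt(5)) + (-4 + 2*sqrt(5)) + (2*sqrt(5) + 8) + (-5) + (15)] = 20/20 = 1
  <chi_rho, chi_2> = (1/20)[1*(9)*conj(1) + 1*(-7)*conj(1) + 2*(-sqrt(5) - 2)*conj(1) + 2*(4 - sqrt(5))*conj(1) + 2*(-2 + sqrt(5))*conj(1) + 2*(sqrt(5) + 4)*conj(1) + 5*(-1)*conj(-1) + 5*(3)*conj(-1)]
      = (1/20)[(9) + (-7) + (-2*sqrt(5) - 4) + (8 - 2*sqrt(5)) + (-4 + 2*sqrt(5)) + (2*sqrt(5) + 8) + (5) + (-15)] = 0/20 = 0
  <chi_rho, chi_3> = (1/20)[1*(9)*conj(1) + 1*(-7)*conj(-1) + 2*(-sqrt(5) - 2)*conj(-1) + 2*(4 - sqrt(5))*conj(1) + 2*(-2 + sqrt(5))*conj(-1) + 2*(sqrt(5) + 4)*conj(1) + 5*(-1)*conj(1) + 5*(3)*conj(-1)]
      = (1/20)[(9) + (7) + (4 + 2*sqrt(5)) + (8 - 2*sqrt(5)) + (4 - 2*sqrt(5)) + (2*sqrt(5) + 8) + (-5) + (-15)] = 20/20 = 1
  <chi_rho, chi_4> = (1/20)[1*(9)*conj(1) + 1*(-7)*conj(-1) + 2*(-sqrt(5) - 2)*conj(-1) + 2*(4 - sqrt(5))*conj(1) + 2*(-2 + sqrt(5))*conj(-1) + 2*(sqrt(5) + 4)*conj(1) + 5*(-1)*conj(-1) + 5*(3)*conj(1)]
      = (1/20)[(9) + (7) + (4 + 2*sqrt(5)) + (8 - 2*sqrt(5)) + (4 - 2*sqrt(5)) + (2*sqrt(5) + 8) + (5) + (15)] = 60/20 = 3
  <chi_rho, chi_5> = (1/20)[1*(9)*conj(2) + 1*(-7)*conj(-2) + 2*(-sqrt(5) - 2)*conj(1/2 + sqrt(5)/2) + 2*(4 - sqrt(5))*conj(-1/2 + sqrt(5)/2) + 2*(-2 + sqrt(5))*conj(1/2 - sqrt(5)/2) + 2*(sqrt(5) + 4)*conj(-sqrt(5)/2 - 1/2) + 5*(-1)*conj(0) + 5*(3)*conj(0)]
      = (1/20)[(18) + (14) + (-7 - 3*sqrt(5)) + (-9 + 5*sqrt(5)) + (-7 + 3*sqrt(5)) + (-5*sqrt(5) - 9) + (0) + (0)] = 0/20 = 0
  <chi_rho, chi_6> = (1/20)[1*(9)*conj(2) + 1*(-7)*conj(2) + 2*(-sqrt(5) - 2)*conj(-1/2 + sqrt(5)/2) + 2*(4 - sqrt(5))*conj(-sqrt(5)/2 - 1/2) + 2*(-2 + sqrt(5))*conj(-sqrt(5)/2 - 1/2) + 2*(sqrt(5) + 4)*conj(-1/2 + sqrt(5)/2) + 5*(-1)*conj(0) + 5*(3)*conj(0)]
      = (1/20)[(18) + (-14) + (-3 - sqrt(5)) + (1 - 3*sqrt(5)) + (-3 + sqrt(5)) + (1 + 3*sqrt(5)) + (0) + (0)] = 0/20 = 0
  <chi_rho, chi_7> = (1/20)[1*(9)*conj(2) + 1*(-7)*conj(-2) + 2*(-sqrt(5) - 2)*conj(1/2 - sqrt(5)/2) + 2*(4 - sqrt(5))*conj(-sqrt(5)/2 - 1/2) + 2*(-2 + sqrt(5))*conj(1/2 + sqrt(5)/2) + 2*(sqrt(5) + 4)*conj(-1/2 + sqrt(5)/2) + 5*(-1)*conj(0) + 5*(3)*conj(0)]
      = (1/20)[(18) + (14) + (sqrt(5) + 3) + (1 - 3*sqrt(5)) + (3 - sqrt(5)) + (1 + 3*sqrt(5)) + (0) + (0)] = 40/20 = 2
  <chi_rho, chi_8> = (1/20)[1*(9)*conj(2) + 1*(-7)*conj(2) + 2*(-sqrt(5) - 2)*conj(-sqrt(5)/2 - 1/2) + 2*(4 - sqrt(5))*conj(-1/2 + sqrt(5)/2) + 2*(-2 + sqrt(5))*conj(-1/2 + sqrt(5)/2) + 2*(sqrt(5) + 4)*conj(-sqrt(5)/2 - 1/2) + 5*(-1)*conj(0) + 5*(3)*conj(0)]
      = (1/20)[(18) + (-14) + (3*sqrt(5) + 7) + (-9 + 5*sqrt(5)) + (7 - 3*sqrt(5)) + (-5*sqrt(5) - 9) + (0) + (0)] = 0/20 = 0
Dimension check: dim(rho) = sum (mult * dim) = 1*1 + 0*1 + 1*1 + 3*1 + 0*2 + 0*2 + 2*2 + 0*2 = 9 = chi_rho(e) = 9.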